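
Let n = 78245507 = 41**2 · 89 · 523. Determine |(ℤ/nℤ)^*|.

φ(41^2) = 41^1·(41−1) = 41·40 = 1640.
φ(89) = 89 − 1 = 88.
φ(523) = 523 − 1 = 522.
Multiply: 1640 · 88 · 522 = 75335040.

75335040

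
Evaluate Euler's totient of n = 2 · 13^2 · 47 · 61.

430560

φ(969046) = 969046 · (1 − 1/2) · (1 − 1/13) · (1 − 1/47) · (1 − 1/61)
       = 969046 · 33120/74542 = 430560.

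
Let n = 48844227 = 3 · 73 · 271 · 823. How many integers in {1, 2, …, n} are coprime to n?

φ(3) = 3 − 1 = 2.
φ(73) = 73 − 1 = 72.
φ(271) = 271 − 1 = 270.
φ(823) = 823 − 1 = 822.
Multiply: 2 · 72 · 270 · 822 = 31959360.

31959360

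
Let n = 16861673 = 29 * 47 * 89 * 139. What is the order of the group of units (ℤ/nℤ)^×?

15641472

φ(16861673) = 16861673 · (1 − 1/29) · (1 − 1/47) · (1 − 1/89) · (1 − 1/139)
       = 16861673 · 15641472/16861673 = 15641472.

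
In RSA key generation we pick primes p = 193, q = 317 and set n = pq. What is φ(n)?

φ(n) = (p − 1)(q − 1) = (193−1)(317−1) = 192·316 = 60672.

60672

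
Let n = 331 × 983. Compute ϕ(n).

324060

φ(331) = 331 − 1 = 330.
φ(983) = 983 − 1 = 982.
Since φ is multiplicative, φ(325373) = 330 · 982 = 324060.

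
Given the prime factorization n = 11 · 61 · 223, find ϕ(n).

φ(11) = 11 − 1 = 10.
φ(61) = 61 − 1 = 60.
φ(223) = 223 − 1 = 222.
φ(149633) = 10 × 60 × 222 = 133200.

133200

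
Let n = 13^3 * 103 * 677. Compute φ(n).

139834656

φ(13^3) = 13^2·(13−1) = 169·12 = 2028.
φ(103) = 103 − 1 = 102.
φ(677) = 677 − 1 = 676.
Multiply: 2028 · 102 · 676 = 139834656.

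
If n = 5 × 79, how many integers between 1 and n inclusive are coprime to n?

φ(5) = 5 − 1 = 4.
φ(79) = 79 − 1 = 78.
Multiply: 4 · 78 = 312.

312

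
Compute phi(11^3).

1210

φ(1331) = 1331 · (1 − 1/11)
       = 1331 · 10/11 = 1210.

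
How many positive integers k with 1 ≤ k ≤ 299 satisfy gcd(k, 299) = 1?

Prime factorization: 299 = 13 · 23.
φ(299) = 299 · (1 − 1/13) · (1 − 1/23)
       = 299 · 264/299 = 264.

264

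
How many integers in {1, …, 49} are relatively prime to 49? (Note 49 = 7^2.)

42

φ(7^2) = 7^1·(7−1) = 7·6 = 42.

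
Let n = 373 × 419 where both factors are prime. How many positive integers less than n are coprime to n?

155496

For distinct primes, φ(pq) = (p−1)(q−1) = 372 × 418 = 155496.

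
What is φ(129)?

Prime factorization: 129 = 3 · 43.
φ(3) = 3 − 1 = 2.
φ(43) = 43 − 1 = 42.
Since φ is multiplicative, φ(129) = 2 · 42 = 84.

84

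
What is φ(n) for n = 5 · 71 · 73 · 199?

3991680

φ(5) = 5 − 1 = 4.
φ(71) = 71 − 1 = 70.
φ(73) = 73 − 1 = 72.
φ(199) = 199 − 1 = 198.
φ(5157085) = 4 × 70 × 72 × 198 = 3991680.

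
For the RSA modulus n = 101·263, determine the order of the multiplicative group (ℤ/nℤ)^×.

26200

φ(26563) = 26563 · (1 − 1/101) · (1 − 1/263)
       = 26563 · 26200/26563 = 26200.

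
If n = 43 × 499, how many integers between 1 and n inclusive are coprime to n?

20916

φ(43) = 43 − 1 = 42.
φ(499) = 499 − 1 = 498.
Since φ is multiplicative, φ(21457) = 42 · 498 = 20916.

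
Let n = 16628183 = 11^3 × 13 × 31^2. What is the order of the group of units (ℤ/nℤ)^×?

φ(16628183) = 16628183 · (1 − 1/11) · (1 − 1/13) · (1 − 1/31)
       = 16628183 · 3600/4433 = 13503600.

13503600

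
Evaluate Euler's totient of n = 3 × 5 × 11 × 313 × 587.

14626560

φ(3) = 3 − 1 = 2.
φ(5) = 5 − 1 = 4.
φ(11) = 11 − 1 = 10.
φ(313) = 313 − 1 = 312.
φ(587) = 587 − 1 = 586.
φ(30315615) = 2 × 4 × 10 × 312 × 586 = 14626560.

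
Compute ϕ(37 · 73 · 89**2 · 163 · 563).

φ(1963362974549) = 1963362974549 · (1 − 1/37) · (1 − 1/73) · (1 − 1/89) · (1 − 1/163) · (1 − 1/563)
       = 1963362974549 · 20766772224/22060258141 = 1848242727936.

1848242727936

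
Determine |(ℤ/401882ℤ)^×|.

174720

First factor: 401882 = 2 × 13^2 × 29 × 41.
φ(401882) = 401882 · (1 − 1/2) · (1 − 1/13) · (1 − 1/29) · (1 − 1/41)
       = 401882 · 13440/30914 = 174720.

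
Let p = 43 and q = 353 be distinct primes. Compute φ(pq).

14784

φ(pq) = (p−1)(q−1) = 42 · 352 = 14784.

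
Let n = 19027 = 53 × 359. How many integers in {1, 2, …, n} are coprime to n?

18616

φ(53) = 53 − 1 = 52.
φ(359) = 359 − 1 = 358.
Multiply: 52 · 358 = 18616.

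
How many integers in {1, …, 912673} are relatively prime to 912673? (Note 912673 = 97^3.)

903264

φ(912673) = 912673 · (1 − 1/97)
       = 912673 · 96/97 = 903264.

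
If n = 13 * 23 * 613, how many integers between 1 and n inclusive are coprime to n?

161568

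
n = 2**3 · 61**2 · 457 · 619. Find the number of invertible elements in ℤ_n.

4125669120

φ(8420861144) = 8420861144 · (1 − 1/2) · (1 − 1/61) · (1 − 1/457) · (1 − 1/619)
       = 8420861144 · 16908480/34511726 = 4125669120.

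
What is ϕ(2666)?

Factor 2666: 2666 = 2 × 31 × 43.
φ(2666) = 2666 · (1 − 1/2) · (1 − 1/31) · (1 − 1/43)
       = 2666 · 1260/2666 = 1260.

1260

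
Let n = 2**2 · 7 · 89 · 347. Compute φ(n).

φ(864724) = 864724 · (1 − 1/2) · (1 − 1/7) · (1 − 1/89) · (1 − 1/347)
       = 864724 · 182688/432362 = 365376.

365376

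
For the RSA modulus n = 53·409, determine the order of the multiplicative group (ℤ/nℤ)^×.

φ(pq) = (p−1)(q−1) = 52 · 408 = 21216.

21216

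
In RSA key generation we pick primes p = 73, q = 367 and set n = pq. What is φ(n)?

φ(pq) = (p−1)(q−1) = 72 · 366 = 26352.

26352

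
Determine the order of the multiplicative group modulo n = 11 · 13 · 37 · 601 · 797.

2063232000

φ(11) = 11 − 1 = 10.
φ(13) = 13 − 1 = 12.
φ(37) = 37 − 1 = 36.
φ(601) = 601 − 1 = 600.
φ(797) = 797 − 1 = 796.
Since φ is multiplicative, φ(2534373127) = 10 · 12 · 36 · 600 · 796 = 2063232000.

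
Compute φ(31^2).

φ(31^2) = 31^1·(31−1) = 31·30 = 930.

930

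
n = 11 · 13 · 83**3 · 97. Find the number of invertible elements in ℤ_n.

φ(11) = 11 − 1 = 10.
φ(13) = 13 − 1 = 12.
φ(83^3) = 83^3 − 83^2 = 571787 − 6889 = 564898.
φ(97) = 97 − 1 = 96.
Multiply: 10 · 12 · 564898 · 96 = 6507624960.

6507624960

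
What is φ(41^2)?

φ(1681) = 1681 · (1 − 1/41)
       = 1681 · 40/41 = 1640.

1640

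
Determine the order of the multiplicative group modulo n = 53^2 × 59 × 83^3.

φ(53^2) = 53^1·(53−1) = 53·52 = 2756.
φ(59) = 59 − 1 = 58.
φ(83^3) = 83^2·(83−1) = 6889·82 = 564898.
Multiply: 2756 · 58 · 564898 = 90297815504.

90297815504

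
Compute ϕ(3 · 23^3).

23276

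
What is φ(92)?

First factor: 92 = 2**2 · 23.
φ(2^2) = 2^1·(2−1) = 2·1 = 2.
φ(23) = 23 − 1 = 22.
Multiply: 2 · 22 = 44.

44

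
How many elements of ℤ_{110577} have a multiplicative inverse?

67200

Factor 110577: 110577 = 3 · 29 · 31 · 41.
φ(110577) = 110577 · (1 − 1/3) · (1 − 1/29) · (1 − 1/31) · (1 − 1/41)
       = 110577 · 67200/110577 = 67200.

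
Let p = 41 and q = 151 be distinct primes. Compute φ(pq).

6000

For distinct primes, φ(pq) = (p−1)(q−1) = 40 × 150 = 6000.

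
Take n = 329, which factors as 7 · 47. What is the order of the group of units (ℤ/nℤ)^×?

276

φ(329) = 329 · (1 − 1/7) · (1 − 1/47)
       = 329 · 276/329 = 276.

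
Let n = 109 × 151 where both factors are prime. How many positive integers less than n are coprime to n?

φ(109) = 109 − 1 = 108.
φ(151) = 151 − 1 = 150.
Since φ is multiplicative, φ(16459) = 108 · 150 = 16200.

16200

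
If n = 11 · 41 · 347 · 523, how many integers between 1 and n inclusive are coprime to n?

72244800

φ(81847931) = 81847931 · (1 − 1/11) · (1 − 1/41) · (1 − 1/347) · (1 − 1/523)
       = 81847931 · 72244800/81847931 = 72244800.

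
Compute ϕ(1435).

960

1435 = 5 * 7 * 41.
φ(1435) = 1435 · (1 − 1/5) · (1 − 1/7) · (1 − 1/41)
       = 1435 · 960/1435 = 960.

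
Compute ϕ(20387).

18144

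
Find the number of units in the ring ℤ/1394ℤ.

640

1394 = 2 * 17 * 41.
φ(2) = 2 − 1 = 1.
φ(17) = 17 − 1 = 16.
φ(41) = 41 − 1 = 40.
Since φ is multiplicative, φ(1394) = 1 · 16 · 40 = 640.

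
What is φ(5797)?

4800

First factor: 5797 = 11 * 17 * 31.
φ(11) = 11 − 1 = 10.
φ(17) = 17 − 1 = 16.
φ(31) = 31 − 1 = 30.
φ(5797) = 10 × 16 × 30 = 4800.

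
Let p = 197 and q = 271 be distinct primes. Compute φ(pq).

52920

φ(pq) = (p−1)(q−1) = 196 · 270 = 52920.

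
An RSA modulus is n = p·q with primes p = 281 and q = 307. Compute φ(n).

85680

φ(281) = 281 − 1 = 280.
φ(307) = 307 − 1 = 306.
φ(86267) = 280 × 306 = 85680.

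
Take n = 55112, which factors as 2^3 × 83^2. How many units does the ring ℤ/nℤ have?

27224

φ(55112) = 55112 · (1 − 1/2) · (1 − 1/83)
       = 55112 · 82/166 = 27224.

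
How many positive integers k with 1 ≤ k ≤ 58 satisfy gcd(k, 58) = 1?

28

Prime factorization: 58 = 2 × 29.
φ(2) = 2 − 1 = 1.
φ(29) = 29 − 1 = 28.
Multiply: 1 · 28 = 28.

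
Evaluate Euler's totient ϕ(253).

220

253 = 11 · 23.
φ(253) = 253 · (1 − 1/11) · (1 − 1/23)
       = 253 · 220/253 = 220.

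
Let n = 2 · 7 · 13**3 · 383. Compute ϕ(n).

φ(2) = 2 − 1 = 1.
φ(7) = 7 − 1 = 6.
φ(13^3) = 13^2·(13−1) = 169·12 = 2028.
φ(383) = 383 − 1 = 382.
Multiply: 1 · 6 · 2028 · 382 = 4648176.

4648176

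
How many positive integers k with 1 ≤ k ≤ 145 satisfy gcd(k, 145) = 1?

Prime factorization: 145 = 5 · 29.
φ(5) = 5 − 1 = 4.
φ(29) = 29 − 1 = 28.
Multiply: 4 · 28 = 112.

112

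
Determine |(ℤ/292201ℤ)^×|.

292201 = 7 · 13^3 · 19.
φ(292201) = 292201 · (1 − 1/7) · (1 − 1/13) · (1 − 1/19)
       = 292201 · 1296/1729 = 219024.

219024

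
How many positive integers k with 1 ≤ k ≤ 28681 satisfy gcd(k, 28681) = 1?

25872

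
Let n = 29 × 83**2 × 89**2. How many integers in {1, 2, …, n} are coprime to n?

φ(29) = 29 − 1 = 28.
φ(83^2) = 83^2 − 83^1 = 6889 − 83 = 6806.
φ(89^2) = 89^1·(89−1) = 89·88 = 7832.
Multiply: 28 · 6806 · 7832 = 1492528576.

1492528576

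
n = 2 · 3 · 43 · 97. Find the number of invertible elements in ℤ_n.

φ(25026) = 25026 · (1 − 1/2) · (1 − 1/3) · (1 − 1/43) · (1 − 1/97)
       = 25026 · 8064/25026 = 8064.

8064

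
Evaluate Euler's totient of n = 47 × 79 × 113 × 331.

132612480

φ(47) = 47 − 1 = 46.
φ(79) = 79 − 1 = 78.
φ(113) = 113 − 1 = 112.
φ(331) = 331 − 1 = 330.
Since φ is multiplicative, φ(138877339) = 46 · 78 · 112 · 330 = 132612480.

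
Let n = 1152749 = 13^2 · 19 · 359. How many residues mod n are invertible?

1005264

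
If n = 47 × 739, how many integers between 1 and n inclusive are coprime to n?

33948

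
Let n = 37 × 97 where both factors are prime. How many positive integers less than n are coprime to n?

φ(3589) = 3589 · (1 − 1/37) · (1 − 1/97)
       = 3589 · 3456/3589 = 3456.

3456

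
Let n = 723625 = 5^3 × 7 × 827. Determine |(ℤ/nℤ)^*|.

φ(723625) = 723625 · (1 − 1/5) · (1 − 1/7) · (1 − 1/827)
       = 723625 · 19824/28945 = 495600.

495600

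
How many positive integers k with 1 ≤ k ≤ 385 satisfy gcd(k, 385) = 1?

240

Factor 385: 385 = 5 * 7 * 11.
φ(385) = 385 · (1 − 1/5) · (1 − 1/7) · (1 − 1/11)
       = 385 · 240/385 = 240.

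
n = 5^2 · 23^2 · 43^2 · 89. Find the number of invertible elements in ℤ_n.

1608351360

φ(2176319225) = 2176319225 · (1 − 1/5) · (1 − 1/23) · (1 − 1/43) · (1 − 1/89)
       = 2176319225 · 325248/440105 = 1608351360.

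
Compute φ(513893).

513893 = 17 · 19 · 37 · 43.
φ(17) = 17 − 1 = 16.
φ(19) = 19 − 1 = 18.
φ(37) = 37 − 1 = 36.
φ(43) = 43 − 1 = 42.
Since φ is multiplicative, φ(513893) = 16 · 18 · 36 · 42 = 435456.

435456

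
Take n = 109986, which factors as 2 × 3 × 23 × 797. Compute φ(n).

35024

φ(2) = 2 − 1 = 1.
φ(3) = 3 − 1 = 2.
φ(23) = 23 − 1 = 22.
φ(797) = 797 − 1 = 796.
Since φ is multiplicative, φ(109986) = 1 · 2 · 22 · 796 = 35024.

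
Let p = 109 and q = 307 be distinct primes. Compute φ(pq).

φ(n) = (p − 1)(q − 1) = (109−1)(307−1) = 108·306 = 33048.

33048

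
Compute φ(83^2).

φ(83^2) = 83^2 − 83^1 = 6889 − 83 = 6806.

6806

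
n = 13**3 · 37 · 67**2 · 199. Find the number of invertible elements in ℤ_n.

φ(13^3) = 13^2·(13−1) = 169·12 = 2028.
φ(37) = 37 − 1 = 36.
φ(67^2) = 67^1·(67−1) = 67·66 = 4422.
φ(199) = 199 − 1 = 198.
Since φ is multiplicative, φ(72616357879) = 2028 · 36 · 4422 · 198 = 63922592448.

63922592448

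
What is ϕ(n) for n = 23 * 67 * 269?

389136

φ(23) = 23 − 1 = 22.
φ(67) = 67 − 1 = 66.
φ(269) = 269 − 1 = 268.
φ(414529) = 22 × 66 × 268 = 389136.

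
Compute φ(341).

300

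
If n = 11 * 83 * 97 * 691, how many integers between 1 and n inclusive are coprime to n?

φ(11) = 11 − 1 = 10.
φ(83) = 83 − 1 = 82.
φ(97) = 97 − 1 = 96.
φ(691) = 691 − 1 = 690.
Since φ is multiplicative, φ(61195651) = 10 · 82 · 96 · 690 = 54316800.

54316800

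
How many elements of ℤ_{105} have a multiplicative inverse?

105 = 3 × 5 × 7.
φ(105) = 105 · (1 − 1/3) · (1 − 1/5) · (1 − 1/7)
       = 105 · 48/105 = 48.

48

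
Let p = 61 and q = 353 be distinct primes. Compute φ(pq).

21120

φ(61) = 61 − 1 = 60.
φ(353) = 353 − 1 = 352.
Since φ is multiplicative, φ(21533) = 60 · 352 = 21120.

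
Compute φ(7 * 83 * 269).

φ(156289) = 156289 · (1 − 1/7) · (1 − 1/83) · (1 − 1/269)
       = 156289 · 131856/156289 = 131856.

131856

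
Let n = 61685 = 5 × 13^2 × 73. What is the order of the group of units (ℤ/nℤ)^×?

φ(61685) = 61685 · (1 − 1/5) · (1 − 1/13) · (1 − 1/73)
       = 61685 · 3456/4745 = 44928.

44928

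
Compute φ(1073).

1008

Prime factorization: 1073 = 29 · 37.
φ(29) = 29 − 1 = 28.
φ(37) = 37 − 1 = 36.
φ(1073) = 28 × 36 = 1008.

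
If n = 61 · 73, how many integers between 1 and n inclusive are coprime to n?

4320

φ(4453) = 4453 · (1 − 1/61) · (1 − 1/73)
       = 4453 · 4320/4453 = 4320.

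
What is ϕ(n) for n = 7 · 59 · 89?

30624

φ(7) = 7 − 1 = 6.
φ(59) = 59 − 1 = 58.
φ(89) = 89 − 1 = 88.
φ(36757) = 6 × 58 × 88 = 30624.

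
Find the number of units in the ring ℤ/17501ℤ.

15120

Prime factorization: 17501 = 11 * 37 * 43.
φ(11) = 11 − 1 = 10.
φ(37) = 37 − 1 = 36.
φ(43) = 43 − 1 = 42.
φ(17501) = 10 × 36 × 42 = 15120.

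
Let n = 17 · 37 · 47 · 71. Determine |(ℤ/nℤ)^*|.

φ(17) = 17 − 1 = 16.
φ(37) = 37 − 1 = 36.
φ(47) = 47 − 1 = 46.
φ(71) = 71 − 1 = 70.
φ(2098973) = 16 × 36 × 46 × 70 = 1854720.

1854720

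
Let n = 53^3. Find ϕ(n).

φ(53^3) = 53^3 − 53^2 = 148877 − 2809 = 146068.

146068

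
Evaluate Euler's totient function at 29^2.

812

φ(841) = 841 · (1 − 1/29)
       = 841 · 28/29 = 812.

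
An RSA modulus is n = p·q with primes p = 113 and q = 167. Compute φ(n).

For distinct primes, φ(pq) = (p−1)(q−1) = 112 × 166 = 18592.

18592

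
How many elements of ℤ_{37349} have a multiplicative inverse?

32448

First factor: 37349 = 13^3 × 17.
φ(13^3) = 13^3 − 13^2 = 2197 − 169 = 2028.
φ(17) = 17 − 1 = 16.
Multiply: 2028 · 16 = 32448.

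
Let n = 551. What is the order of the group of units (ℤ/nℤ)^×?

551 = 19 * 29.
φ(19) = 19 − 1 = 18.
φ(29) = 29 − 1 = 28.
Multiply: 18 · 28 = 504.

504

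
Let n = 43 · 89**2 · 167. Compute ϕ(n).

φ(43) = 43 − 1 = 42.
φ(89^2) = 89^2 − 89^1 = 7921 − 89 = 7832.
φ(167) = 167 − 1 = 166.
φ(56880701) = 42 × 7832 × 166 = 54604704.

54604704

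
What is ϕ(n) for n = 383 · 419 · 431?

68660680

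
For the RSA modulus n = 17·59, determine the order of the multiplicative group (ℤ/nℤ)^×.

φ(pq) = (p−1)(q−1) = 16 · 58 = 928.

928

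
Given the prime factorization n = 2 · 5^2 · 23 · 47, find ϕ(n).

20240

φ(2) = 2 − 1 = 1.
φ(5^2) = 5^1·(5−1) = 5·4 = 20.
φ(23) = 23 − 1 = 22.
φ(47) = 47 − 1 = 46.
Multiply: 1 · 20 · 22 · 46 = 20240.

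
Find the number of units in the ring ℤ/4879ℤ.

Prime factorization: 4879 = 7 · 17 · 41.
φ(4879) = 4879 · (1 − 1/7) · (1 − 1/17) · (1 − 1/41)
       = 4879 · 3840/4879 = 3840.

3840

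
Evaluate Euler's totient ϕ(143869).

123200

Prime factorization: 143869 = 11^2 × 29 × 41.
φ(143869) = 143869 · (1 − 1/11) · (1 − 1/29) · (1 − 1/41)
       = 143869 · 11200/13079 = 123200.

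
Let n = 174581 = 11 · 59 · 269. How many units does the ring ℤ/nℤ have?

φ(174581) = 174581 · (1 − 1/11) · (1 − 1/59) · (1 − 1/269)
       = 174581 · 155440/174581 = 155440.

155440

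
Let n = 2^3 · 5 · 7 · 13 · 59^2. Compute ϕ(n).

φ(2^3) = 2^2·(2−1) = 4·1 = 4.
φ(5) = 5 − 1 = 4.
φ(7) = 7 − 1 = 6.
φ(13) = 13 − 1 = 12.
φ(59^2) = 59^2 − 59^1 = 3481 − 59 = 3422.
Since φ is multiplicative, φ(12670840) = 4 · 4 · 6 · 12 · 3422 = 3942144.

3942144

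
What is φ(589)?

First factor: 589 = 19 · 31.
φ(19) = 19 − 1 = 18.
φ(31) = 31 − 1 = 30.
Multiply: 18 · 30 = 540.

540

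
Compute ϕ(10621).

9072

10621 = 13 · 19 · 43.
φ(10621) = 10621 · (1 − 1/13) · (1 − 1/19) · (1 − 1/43)
       = 10621 · 9072/10621 = 9072.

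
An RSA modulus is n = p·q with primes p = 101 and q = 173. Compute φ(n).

17200

φ(101) = 101 − 1 = 100.
φ(173) = 173 − 1 = 172.
φ(17473) = 100 × 172 = 17200.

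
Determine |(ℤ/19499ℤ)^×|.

17280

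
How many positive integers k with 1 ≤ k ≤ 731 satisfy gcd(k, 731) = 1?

Prime factorization: 731 = 17 * 43.
φ(17) = 17 − 1 = 16.
φ(43) = 43 − 1 = 42.
Multiply: 16 · 42 = 672.

672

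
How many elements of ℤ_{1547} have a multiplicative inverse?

1547 = 7 · 13 · 17.
φ(7) = 7 − 1 = 6.
φ(13) = 13 − 1 = 12.
φ(17) = 17 − 1 = 16.
φ(1547) = 6 × 12 × 16 = 1152.

1152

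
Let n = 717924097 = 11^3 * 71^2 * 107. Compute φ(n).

637452200

φ(717924097) = 717924097 · (1 − 1/11) · (1 − 1/71) · (1 − 1/107)
       = 717924097 · 74200/83567 = 637452200.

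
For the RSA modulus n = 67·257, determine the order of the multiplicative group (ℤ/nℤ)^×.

For distinct primes, φ(pq) = (p−1)(q−1) = 66 × 256 = 16896.

16896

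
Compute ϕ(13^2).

156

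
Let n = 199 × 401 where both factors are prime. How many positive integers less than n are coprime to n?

φ(199) = 199 − 1 = 198.
φ(401) = 401 − 1 = 400.
Multiply: 198 · 400 = 79200.

79200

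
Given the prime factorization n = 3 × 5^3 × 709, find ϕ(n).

141600

φ(265875) = 265875 · (1 − 1/3) · (1 − 1/5) · (1 − 1/709)
       = 265875 · 5664/10635 = 141600.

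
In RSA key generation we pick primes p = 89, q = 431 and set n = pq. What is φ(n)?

φ(n) = (p − 1)(q − 1) = (89−1)(431−1) = 88·430 = 37840.

37840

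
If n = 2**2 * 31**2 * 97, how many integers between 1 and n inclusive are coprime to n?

φ(2^2) = 2^2 − 2^1 = 4 − 2 = 2.
φ(31^2) = 31^2 − 31^1 = 961 − 31 = 930.
φ(97) = 97 − 1 = 96.
φ(372868) = 2 × 930 × 96 = 178560.

178560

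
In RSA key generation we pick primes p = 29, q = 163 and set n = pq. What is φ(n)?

φ(4727) = 4727 · (1 − 1/29) · (1 − 1/163)
       = 4727 · 4536/4727 = 4536.

4536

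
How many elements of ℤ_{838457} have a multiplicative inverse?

725760

First factor: 838457 = 17 × 31 × 37 × 43.
φ(838457) = 838457 · (1 − 1/17) · (1 − 1/31) · (1 − 1/37) · (1 − 1/43)
       = 838457 · 725760/838457 = 725760.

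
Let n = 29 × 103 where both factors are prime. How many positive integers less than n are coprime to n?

φ(pq) = (p−1)(q−1) = 28 · 102 = 2856.

2856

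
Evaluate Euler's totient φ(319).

319 = 11 * 29.
φ(11) = 11 − 1 = 10.
φ(29) = 29 − 1 = 28.
Since φ is multiplicative, φ(319) = 10 · 28 = 280.

280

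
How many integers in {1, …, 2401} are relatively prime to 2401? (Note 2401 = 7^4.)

φ(7^4) = 7^4 − 7^3 = 2401 − 343 = 2058.

2058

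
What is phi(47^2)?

2162

φ(47^2) = 47^1·(47−1) = 47·46 = 2162.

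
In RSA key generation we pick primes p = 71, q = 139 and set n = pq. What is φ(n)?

9660

φ(9869) = 9869 · (1 − 1/71) · (1 − 1/139)
       = 9869 · 9660/9869 = 9660.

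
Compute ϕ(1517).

First factor: 1517 = 37 × 41.
φ(37) = 37 − 1 = 36.
φ(41) = 41 − 1 = 40.
Since φ is multiplicative, φ(1517) = 36 · 40 = 1440.

1440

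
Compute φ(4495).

3360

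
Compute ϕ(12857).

12857 = 13 * 23 * 43.
φ(13) = 13 − 1 = 12.
φ(23) = 23 − 1 = 22.
φ(43) = 43 − 1 = 42.
φ(12857) = 12 × 22 × 42 = 11088.

11088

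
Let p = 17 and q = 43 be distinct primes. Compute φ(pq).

φ(pq) = (p−1)(q−1) = 16 · 42 = 672.

672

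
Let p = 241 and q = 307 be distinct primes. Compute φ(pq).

73440

φ(n) = (p − 1)(q − 1) = (241−1)(307−1) = 240·306 = 73440.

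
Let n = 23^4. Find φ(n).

267674

φ(23^4) = 23^3·(23−1) = 12167·22 = 267674.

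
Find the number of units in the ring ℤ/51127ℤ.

47040

Prime factorization: 51127 = 29 * 41 * 43.
φ(29) = 29 − 1 = 28.
φ(41) = 41 − 1 = 40.
φ(43) = 43 − 1 = 42.
Since φ is multiplicative, φ(51127) = 28 · 40 · 42 = 47040.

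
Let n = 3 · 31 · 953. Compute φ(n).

φ(88629) = 88629 · (1 − 1/3) · (1 − 1/31) · (1 − 1/953)
       = 88629 · 57120/88629 = 57120.

57120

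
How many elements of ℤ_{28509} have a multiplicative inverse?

16128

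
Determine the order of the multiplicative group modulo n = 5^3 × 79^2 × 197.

120775200

φ(153684625) = 153684625 · (1 − 1/5) · (1 − 1/79) · (1 − 1/197)
       = 153684625 · 61152/77815 = 120775200.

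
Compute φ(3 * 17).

φ(51) = 51 · (1 − 1/3) · (1 − 1/17)
       = 51 · 32/51 = 32.

32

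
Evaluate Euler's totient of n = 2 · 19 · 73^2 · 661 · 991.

φ(2) = 2 − 1 = 1.
φ(19) = 19 − 1 = 18.
φ(73^2) = 73^2 − 73^1 = 5329 − 73 = 5256.
φ(661) = 661 − 1 = 660.
φ(991) = 991 − 1 = 990.
Multiply: 1 · 18 · 5256 · 660 · 990 = 61816867200.

61816867200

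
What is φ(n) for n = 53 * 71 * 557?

φ(53) = 53 − 1 = 52.
φ(71) = 71 − 1 = 70.
φ(557) = 557 − 1 = 556.
φ(2095991) = 52 × 70 × 556 = 2023840.

2023840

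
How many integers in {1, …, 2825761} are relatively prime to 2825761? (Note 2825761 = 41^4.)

φ(2825761) = 2825761 · (1 − 1/41)
       = 2825761 · 40/41 = 2756840.

2756840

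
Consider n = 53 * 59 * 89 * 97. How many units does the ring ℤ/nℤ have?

25479168

φ(26995391) = 26995391 · (1 − 1/53) · (1 − 1/59) · (1 − 1/89) · (1 − 1/97)
       = 26995391 · 25479168/26995391 = 25479168.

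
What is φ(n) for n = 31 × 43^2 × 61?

3250800

φ(31) = 31 − 1 = 30.
φ(43^2) = 43^1·(43−1) = 43·42 = 1806.
φ(61) = 61 − 1 = 60.
Multiply: 30 · 1806 · 60 = 3250800.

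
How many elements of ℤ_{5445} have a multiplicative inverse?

2640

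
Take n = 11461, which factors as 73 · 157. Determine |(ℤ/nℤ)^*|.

11232

φ(73) = 73 − 1 = 72.
φ(157) = 157 − 1 = 156.
Multiply: 72 · 156 = 11232.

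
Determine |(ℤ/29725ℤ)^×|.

22400

First factor: 29725 = 5^2 · 29 · 41.
φ(29725) = 29725 · (1 − 1/5) · (1 − 1/29) · (1 − 1/41)
       = 29725 · 4480/5945 = 22400.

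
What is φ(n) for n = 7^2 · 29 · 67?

77616

φ(95207) = 95207 · (1 − 1/7) · (1 − 1/29) · (1 − 1/67)
       = 95207 · 11088/13601 = 77616.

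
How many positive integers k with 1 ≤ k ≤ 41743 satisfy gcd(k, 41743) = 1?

36504

Prime factorization: 41743 = 13**3 · 19.
φ(13^3) = 13^3 − 13^2 = 2197 − 169 = 2028.
φ(19) = 19 − 1 = 18.
Multiply: 2028 · 18 = 36504.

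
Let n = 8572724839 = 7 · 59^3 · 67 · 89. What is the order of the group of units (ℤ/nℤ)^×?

7035741504

φ(7) = 7 − 1 = 6.
φ(59^3) = 59^2·(59−1) = 3481·58 = 201898.
φ(67) = 67 − 1 = 66.
φ(89) = 89 − 1 = 88.
Since φ is multiplicative, φ(8572724839) = 6 · 201898 · 66 · 88 = 7035741504.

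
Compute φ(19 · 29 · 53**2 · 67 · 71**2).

455627652480

φ(19) = 19 − 1 = 18.
φ(29) = 29 − 1 = 28.
φ(53^2) = 53^1·(53−1) = 53·52 = 2756.
φ(67) = 67 − 1 = 66.
φ(71^2) = 71^2 − 71^1 = 5041 − 71 = 4970.
φ(522750958973) = 18 × 28 × 2756 × 66 × 4970 = 455627652480.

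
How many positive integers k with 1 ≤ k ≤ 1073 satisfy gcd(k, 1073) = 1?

1073 = 29 * 37.
φ(29) = 29 − 1 = 28.
φ(37) = 37 − 1 = 36.
Multiply: 28 · 36 = 1008.

1008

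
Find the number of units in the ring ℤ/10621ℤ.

9072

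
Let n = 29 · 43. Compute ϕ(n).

φ(29) = 29 − 1 = 28.
φ(43) = 43 − 1 = 42.
Multiply: 28 · 42 = 1176.

1176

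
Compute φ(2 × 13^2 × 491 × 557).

φ(2) = 2 − 1 = 1.
φ(13^2) = 13^1·(13−1) = 13·12 = 156.
φ(491) = 491 − 1 = 490.
φ(557) = 557 − 1 = 556.
Since φ is multiplicative, φ(92438606) = 1 · 156 · 490 · 556 = 42500640.

42500640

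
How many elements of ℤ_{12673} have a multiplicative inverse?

12673 = 19 × 23 × 29.
φ(12673) = 12673 · (1 − 1/19) · (1 − 1/23) · (1 − 1/29)
       = 12673 · 11088/12673 = 11088.

11088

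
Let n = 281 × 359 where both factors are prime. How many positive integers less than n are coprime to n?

100240

φ(n) = (p − 1)(q − 1) = (281−1)(359−1) = 280·358 = 100240.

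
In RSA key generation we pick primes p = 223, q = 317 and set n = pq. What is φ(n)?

φ(n) = (p − 1)(q − 1) = (223−1)(317−1) = 222·316 = 70152.

70152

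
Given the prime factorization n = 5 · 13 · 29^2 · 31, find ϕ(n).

φ(5) = 5 − 1 = 4.
φ(13) = 13 − 1 = 12.
φ(29^2) = 29^1·(29−1) = 29·28 = 812.
φ(31) = 31 − 1 = 30.
Multiply: 4 · 12 · 812 · 30 = 1169280.

1169280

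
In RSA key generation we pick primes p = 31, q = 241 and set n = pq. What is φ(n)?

φ(pq) = (p−1)(q−1) = 30 · 240 = 7200.

7200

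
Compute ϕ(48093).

28160

Prime factorization: 48093 = 3 × 17 × 23 × 41.
φ(48093) = 48093 · (1 − 1/3) · (1 − 1/17) · (1 − 1/23) · (1 − 1/41)
       = 48093 · 28160/48093 = 28160.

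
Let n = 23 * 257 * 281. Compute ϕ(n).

1576960

φ(1660991) = 1660991 · (1 − 1/23) · (1 − 1/257) · (1 − 1/281)
       = 1660991 · 1576960/1660991 = 1576960.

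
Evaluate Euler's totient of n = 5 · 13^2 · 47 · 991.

28416960

φ(5) = 5 − 1 = 4.
φ(13^2) = 13^2 − 13^1 = 169 − 13 = 156.
φ(47) = 47 − 1 = 46.
φ(991) = 991 − 1 = 990.
φ(39357565) = 4 × 156 × 46 × 990 = 28416960.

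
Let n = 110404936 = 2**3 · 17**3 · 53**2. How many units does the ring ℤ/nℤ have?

φ(2^3) = 2^2·(2−1) = 4·1 = 4.
φ(17^3) = 17^2·(17−1) = 289·16 = 4624.
φ(53^2) = 53^2 − 53^1 = 2809 − 53 = 2756.
Since φ is multiplicative, φ(110404936) = 4 · 4624 · 2756 = 50974976.

50974976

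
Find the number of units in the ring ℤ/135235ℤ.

135235 = 5 · 17 · 37 · 43.
φ(135235) = 135235 · (1 − 1/5) · (1 − 1/17) · (1 − 1/37) · (1 − 1/43)
       = 135235 · 96768/135235 = 96768.

96768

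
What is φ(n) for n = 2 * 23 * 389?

φ(2) = 2 − 1 = 1.
φ(23) = 23 − 1 = 22.
φ(389) = 389 − 1 = 388.
Multiply: 1 · 22 · 388 = 8536.

8536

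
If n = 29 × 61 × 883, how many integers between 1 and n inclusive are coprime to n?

1481760

φ(1562027) = 1562027 · (1 − 1/29) · (1 − 1/61) · (1 − 1/883)
       = 1562027 · 1481760/1562027 = 1481760.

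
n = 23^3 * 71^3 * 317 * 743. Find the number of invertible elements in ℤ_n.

962906410940320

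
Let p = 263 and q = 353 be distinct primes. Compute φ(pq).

92224

φ(92839) = 92839 · (1 − 1/263) · (1 − 1/353)
       = 92839 · 92224/92839 = 92224.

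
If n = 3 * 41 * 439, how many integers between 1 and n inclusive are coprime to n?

φ(3) = 3 − 1 = 2.
φ(41) = 41 − 1 = 40.
φ(439) = 439 − 1 = 438.
Since φ is multiplicative, φ(53997) = 2 · 40 · 438 = 35040.

35040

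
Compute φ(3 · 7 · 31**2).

11160

φ(20181) = 20181 · (1 − 1/3) · (1 − 1/7) · (1 − 1/31)
       = 20181 · 360/651 = 11160.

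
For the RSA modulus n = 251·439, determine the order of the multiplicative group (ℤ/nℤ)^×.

109500

φ(110189) = 110189 · (1 − 1/251) · (1 − 1/439)
       = 110189 · 109500/110189 = 109500.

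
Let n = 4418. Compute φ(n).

2162

First factor: 4418 = 2 · 47^2.
φ(4418) = 4418 · (1 − 1/2) · (1 − 1/47)
       = 4418 · 46/94 = 2162.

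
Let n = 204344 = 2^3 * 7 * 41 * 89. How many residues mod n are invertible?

84480

φ(2^3) = 2^2·(2−1) = 4·1 = 4.
φ(7) = 7 − 1 = 6.
φ(41) = 41 − 1 = 40.
φ(89) = 89 − 1 = 88.
Multiply: 4 · 6 · 40 · 88 = 84480.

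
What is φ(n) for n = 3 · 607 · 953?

φ(3) = 3 − 1 = 2.
φ(607) = 607 − 1 = 606.
φ(953) = 953 − 1 = 952.
φ(1735413) = 2 × 606 × 952 = 1153824.

1153824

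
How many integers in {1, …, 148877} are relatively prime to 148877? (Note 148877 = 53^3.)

φ(148877) = 148877 · (1 − 1/53)
       = 148877 · 52/53 = 146068.

146068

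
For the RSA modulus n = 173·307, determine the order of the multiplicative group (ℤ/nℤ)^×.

52632

φ(53111) = 53111 · (1 − 1/173) · (1 − 1/307)
       = 53111 · 52632/53111 = 52632.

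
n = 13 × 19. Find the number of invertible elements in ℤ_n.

216

φ(13) = 13 − 1 = 12.
φ(19) = 19 − 1 = 18.
Multiply: 12 · 18 = 216.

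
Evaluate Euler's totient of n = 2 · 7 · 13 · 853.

61344

φ(2) = 2 − 1 = 1.
φ(7) = 7 − 1 = 6.
φ(13) = 13 − 1 = 12.
φ(853) = 853 − 1 = 852.
Multiply: 1 · 6 · 12 · 852 = 61344.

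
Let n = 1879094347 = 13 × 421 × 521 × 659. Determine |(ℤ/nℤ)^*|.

φ(1879094347) = 1879094347 · (1 − 1/13) · (1 − 1/421) · (1 − 1/521) · (1 − 1/659)
       = 1879094347 · 1724486400/1879094347 = 1724486400.

1724486400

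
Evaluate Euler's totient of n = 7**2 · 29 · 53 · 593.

36201984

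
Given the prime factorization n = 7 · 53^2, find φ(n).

φ(19663) = 19663 · (1 − 1/7) · (1 − 1/53)
       = 19663 · 312/371 = 16536.

16536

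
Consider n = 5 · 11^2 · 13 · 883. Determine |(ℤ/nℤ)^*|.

φ(6944795) = 6944795 · (1 − 1/5) · (1 − 1/11) · (1 − 1/13) · (1 − 1/883)
       = 6944795 · 423360/631345 = 4656960.

4656960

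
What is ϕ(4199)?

3456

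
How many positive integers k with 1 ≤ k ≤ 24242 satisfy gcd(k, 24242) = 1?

24242 = 2 · 17 · 23 · 31.
φ(2) = 2 − 1 = 1.
φ(17) = 17 − 1 = 16.
φ(23) = 23 − 1 = 22.
φ(31) = 31 − 1 = 30.
φ(24242) = 1 × 16 × 22 × 30 = 10560.

10560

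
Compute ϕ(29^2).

812

φ(29^2) = 29^1·(29−1) = 29·28 = 812.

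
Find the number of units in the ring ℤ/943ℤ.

880

Prime factorization: 943 = 23 · 41.
φ(23) = 23 − 1 = 22.
φ(41) = 41 − 1 = 40.
φ(943) = 22 × 40 = 880.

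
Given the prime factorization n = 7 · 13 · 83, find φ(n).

φ(7553) = 7553 · (1 − 1/7) · (1 − 1/13) · (1 − 1/83)
       = 7553 · 5904/7553 = 5904.

5904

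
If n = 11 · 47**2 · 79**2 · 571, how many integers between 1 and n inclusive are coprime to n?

φ(11) = 11 − 1 = 10.
φ(47^2) = 47^2 − 47^1 = 2209 − 47 = 2162.
φ(79^2) = 79^1·(79−1) = 79·78 = 6162.
φ(571) = 571 − 1 = 570.
Multiply: 10 · 2162 · 6162 · 570 = 75936790800.

75936790800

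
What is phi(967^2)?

934122

φ(935089) = 935089 · (1 − 1/967)
       = 935089 · 966/967 = 934122.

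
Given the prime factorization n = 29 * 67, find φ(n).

φ(29) = 29 − 1 = 28.
φ(67) = 67 − 1 = 66.
Multiply: 28 · 66 = 1848.

1848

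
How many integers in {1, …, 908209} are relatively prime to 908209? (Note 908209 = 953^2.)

907256

φ(908209) = 908209 · (1 − 1/953)
       = 908209 · 952/953 = 907256.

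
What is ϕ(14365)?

9984

First factor: 14365 = 5 × 13^2 × 17.
φ(14365) = 14365 · (1 − 1/5) · (1 − 1/13) · (1 − 1/17)
       = 14365 · 768/1105 = 9984.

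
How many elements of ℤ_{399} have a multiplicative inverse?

Factor 399: 399 = 3 · 7 · 19.
φ(3) = 3 − 1 = 2.
φ(7) = 7 − 1 = 6.
φ(19) = 19 − 1 = 18.
Multiply: 2 · 6 · 18 = 216.

216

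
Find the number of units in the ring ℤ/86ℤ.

86 = 2 * 43.
φ(86) = 86 · (1 − 1/2) · (1 − 1/43)
       = 86 · 42/86 = 42.

42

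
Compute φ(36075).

17280

First factor: 36075 = 3 * 5^2 * 13 * 37.
φ(3) = 3 − 1 = 2.
φ(5^2) = 5^2 − 5^1 = 25 − 5 = 20.
φ(13) = 13 − 1 = 12.
φ(37) = 37 − 1 = 36.
φ(36075) = 2 × 20 × 12 × 36 = 17280.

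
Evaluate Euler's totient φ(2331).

First factor: 2331 = 3^2 · 7 · 37.
φ(3^2) = 3^1·(3−1) = 3·2 = 6.
φ(7) = 7 − 1 = 6.
φ(37) = 37 − 1 = 36.
Since φ is multiplicative, φ(2331) = 6 · 6 · 36 = 1296.

1296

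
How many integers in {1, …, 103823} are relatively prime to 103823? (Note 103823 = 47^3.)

101614

φ(103823) = 103823 · (1 − 1/47)
       = 103823 · 46/47 = 101614.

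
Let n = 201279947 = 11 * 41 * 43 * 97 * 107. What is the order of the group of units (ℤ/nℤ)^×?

170956800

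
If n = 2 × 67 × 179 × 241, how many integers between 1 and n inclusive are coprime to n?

φ(5780626) = 5780626 · (1 − 1/2) · (1 − 1/67) · (1 − 1/179) · (1 − 1/241)
       = 5780626 · 2819520/5780626 = 2819520.

2819520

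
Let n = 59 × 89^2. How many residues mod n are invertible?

454256

φ(467339) = 467339 · (1 − 1/59) · (1 − 1/89)
       = 467339 · 5104/5251 = 454256.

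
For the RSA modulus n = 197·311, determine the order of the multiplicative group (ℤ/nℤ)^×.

For distinct primes, φ(pq) = (p−1)(q−1) = 196 × 310 = 60760.

60760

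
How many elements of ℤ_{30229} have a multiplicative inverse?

Factor 30229: 30229 = 19 · 37 · 43.
φ(19) = 19 − 1 = 18.
φ(37) = 37 − 1 = 36.
φ(43) = 43 − 1 = 42.
Multiply: 18 · 36 · 42 = 27216.

27216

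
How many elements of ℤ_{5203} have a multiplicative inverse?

4620

5203 = 11^2 * 43.
φ(11^2) = 11^2 − 11^1 = 121 − 11 = 110.
φ(43) = 43 − 1 = 42.
Multiply: 110 · 42 = 4620.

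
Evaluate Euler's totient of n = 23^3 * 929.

φ(11303143) = 11303143 · (1 − 1/23) · (1 − 1/929)
       = 11303143 · 20416/21367 = 10800064.

10800064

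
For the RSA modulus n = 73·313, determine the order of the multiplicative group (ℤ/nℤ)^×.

φ(pq) = (p−1)(q−1) = 72 · 312 = 22464.

22464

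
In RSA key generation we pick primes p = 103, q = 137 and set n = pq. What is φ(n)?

φ(pq) = (p−1)(q−1) = 102 · 136 = 13872.

13872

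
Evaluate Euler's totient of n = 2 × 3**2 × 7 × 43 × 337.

φ(2) = 2 − 1 = 1.
φ(3^2) = 3^2 − 3^1 = 9 − 3 = 6.
φ(7) = 7 − 1 = 6.
φ(43) = 43 − 1 = 42.
φ(337) = 337 − 1 = 336.
Since φ is multiplicative, φ(1825866) = 1 · 6 · 6 · 42 · 336 = 508032.

508032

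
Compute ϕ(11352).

3360

Prime factorization: 11352 = 2^3 * 3 * 11 * 43.
φ(2^3) = 2^2·(2−1) = 4·1 = 4.
φ(3) = 3 − 1 = 2.
φ(11) = 11 − 1 = 10.
φ(43) = 43 − 1 = 42.
φ(11352) = 4 × 2 × 10 × 42 = 3360.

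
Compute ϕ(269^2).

φ(72361) = 72361 · (1 − 1/269)
       = 72361 · 268/269 = 72092.

72092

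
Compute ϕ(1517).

First factor: 1517 = 37 * 41.
φ(1517) = 1517 · (1 − 1/37) · (1 − 1/41)
       = 1517 · 1440/1517 = 1440.

1440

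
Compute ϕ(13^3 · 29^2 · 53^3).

240535434048

φ(275076608729) = 275076608729 · (1 − 1/13) · (1 − 1/29) · (1 − 1/53)
       = 275076608729 · 17472/19981 = 240535434048.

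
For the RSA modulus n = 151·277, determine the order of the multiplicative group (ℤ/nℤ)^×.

φ(n) = (p − 1)(q − 1) = (151−1)(277−1) = 150·276 = 41400.

41400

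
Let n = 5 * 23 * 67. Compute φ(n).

φ(5) = 5 − 1 = 4.
φ(23) = 23 − 1 = 22.
φ(67) = 67 − 1 = 66.
φ(7705) = 4 × 22 × 66 = 5808.

5808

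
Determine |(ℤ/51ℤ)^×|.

32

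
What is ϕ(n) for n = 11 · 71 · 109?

75600

φ(11) = 11 − 1 = 10.
φ(71) = 71 − 1 = 70.
φ(109) = 109 − 1 = 108.
Since φ is multiplicative, φ(85129) = 10 · 70 · 108 = 75600.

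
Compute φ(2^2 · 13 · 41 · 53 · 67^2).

φ(2^2) = 2^1·(2−1) = 2·1 = 2.
φ(13) = 13 − 1 = 12.
φ(41) = 41 − 1 = 40.
φ(53) = 53 − 1 = 52.
φ(67^2) = 67^2 − 67^1 = 4489 − 67 = 4422.
Multiply: 2 · 12 · 40 · 52 · 4422 = 220746240.

220746240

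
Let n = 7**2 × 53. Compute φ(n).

2184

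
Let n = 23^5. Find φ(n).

φ(23^5) = 23^4·(23−1) = 279841·22 = 6156502.

6156502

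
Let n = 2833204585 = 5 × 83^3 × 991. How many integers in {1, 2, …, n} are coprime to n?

φ(5) = 5 − 1 = 4.
φ(83^3) = 83^3 − 83^2 = 571787 − 6889 = 564898.
φ(991) = 991 − 1 = 990.
Since φ is multiplicative, φ(2833204585) = 4 · 564898 · 990 = 2236996080.

2236996080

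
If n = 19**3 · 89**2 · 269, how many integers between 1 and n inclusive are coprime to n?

φ(14614807391) = 14614807391 · (1 − 1/19) · (1 − 1/89) · (1 − 1/269)
       = 14614807391 · 424512/454879 = 13639146048.

13639146048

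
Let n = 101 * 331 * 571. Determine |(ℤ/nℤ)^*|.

18810000

φ(19089101) = 19089101 · (1 − 1/101) · (1 − 1/331) · (1 − 1/571)
       = 19089101 · 18810000/19089101 = 18810000.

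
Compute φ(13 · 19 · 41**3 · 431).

6245251200

φ(7337122897) = 7337122897 · (1 − 1/13) · (1 − 1/19) · (1 − 1/41) · (1 − 1/431)
       = 7337122897 · 3715200/4364737 = 6245251200.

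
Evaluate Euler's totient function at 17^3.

φ(17^3) = 17^2·(17−1) = 289·16 = 4624.

4624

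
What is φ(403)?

403 = 13 × 31.
φ(13) = 13 − 1 = 12.
φ(31) = 31 − 1 = 30.
Multiply: 12 · 30 = 360.

360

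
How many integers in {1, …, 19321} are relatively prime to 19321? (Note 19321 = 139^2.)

19182

φ(19321) = 19321 · (1 − 1/139)
       = 19321 · 138/139 = 19182.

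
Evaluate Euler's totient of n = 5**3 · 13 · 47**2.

2594400

φ(5^3) = 5^2·(5−1) = 25·4 = 100.
φ(13) = 13 − 1 = 12.
φ(47^2) = 47^1·(47−1) = 47·46 = 2162.
φ(3589625) = 100 × 12 × 2162 = 2594400.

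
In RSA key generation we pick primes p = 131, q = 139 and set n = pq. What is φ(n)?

For distinct primes, φ(pq) = (p−1)(q−1) = 130 × 138 = 17940.

17940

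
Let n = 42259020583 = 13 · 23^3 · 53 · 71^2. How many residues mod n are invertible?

36092696640

φ(13) = 13 − 1 = 12.
φ(23^3) = 23^2·(23−1) = 529·22 = 11638.
φ(53) = 53 − 1 = 52.
φ(71^2) = 71^2 − 71^1 = 5041 − 71 = 4970.
Multiply: 12 · 11638 · 52 · 4970 = 36092696640.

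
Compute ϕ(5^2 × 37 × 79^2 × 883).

φ(5097492775) = 5097492775 · (1 − 1/5) · (1 − 1/37) · (1 − 1/79) · (1 − 1/883)
       = 5097492775 · 9906624/12905045 = 3913116480.

3913116480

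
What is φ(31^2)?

930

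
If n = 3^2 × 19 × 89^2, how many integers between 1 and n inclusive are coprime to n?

845856

φ(3^2) = 3^2 − 3^1 = 9 − 3 = 6.
φ(19) = 19 − 1 = 18.
φ(89^2) = 89^2 − 89^1 = 7921 − 89 = 7832.
Since φ is multiplicative, φ(1354491) = 6 · 18 · 7832 = 845856.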